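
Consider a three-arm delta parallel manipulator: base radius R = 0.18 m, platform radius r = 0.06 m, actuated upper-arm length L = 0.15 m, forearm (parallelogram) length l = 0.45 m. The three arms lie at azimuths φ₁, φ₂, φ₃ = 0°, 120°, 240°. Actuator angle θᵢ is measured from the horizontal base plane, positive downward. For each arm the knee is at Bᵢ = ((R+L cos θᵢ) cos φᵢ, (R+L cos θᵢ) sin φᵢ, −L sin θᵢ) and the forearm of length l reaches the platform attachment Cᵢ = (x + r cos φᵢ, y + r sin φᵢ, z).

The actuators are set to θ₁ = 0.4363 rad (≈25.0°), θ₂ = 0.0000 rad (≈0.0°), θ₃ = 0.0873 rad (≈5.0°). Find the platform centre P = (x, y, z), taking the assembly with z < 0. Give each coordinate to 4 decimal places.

φ1=0.0°: virtual centre (0.2559, 0.0000, -0.0634), radius l
S2 = (0.2700·cos120.0°, 0.2700·sin120.0°, 0.0000) = (-0.1350, 0.2338, 0.0000)
S3 = (0.2694·cos240.0°, 0.2694·sin240.0°, -0.0131) = (-0.1347, -0.2333, -0.0131)
subtract pairs → two planes through P
linear system: -0.7819x+0.4677y = 0.0034−0.1268z; -0.7813x+-0.4667y = 0.0032−0.1006z
det = 0.7303;  x = -0.0042+0.1454z,  y = 0.0001+-0.0279z
into |P−S₁|² = l²: 1.0219z² + 0.0511z + -0.1308 = 0;  Δ = 0.5372;  z = -0.3836 or 0.3336 → z<0 root = -0.3836
x = -0.0600, y = 0.0108

(-0.0600, 0.0108, -0.3836)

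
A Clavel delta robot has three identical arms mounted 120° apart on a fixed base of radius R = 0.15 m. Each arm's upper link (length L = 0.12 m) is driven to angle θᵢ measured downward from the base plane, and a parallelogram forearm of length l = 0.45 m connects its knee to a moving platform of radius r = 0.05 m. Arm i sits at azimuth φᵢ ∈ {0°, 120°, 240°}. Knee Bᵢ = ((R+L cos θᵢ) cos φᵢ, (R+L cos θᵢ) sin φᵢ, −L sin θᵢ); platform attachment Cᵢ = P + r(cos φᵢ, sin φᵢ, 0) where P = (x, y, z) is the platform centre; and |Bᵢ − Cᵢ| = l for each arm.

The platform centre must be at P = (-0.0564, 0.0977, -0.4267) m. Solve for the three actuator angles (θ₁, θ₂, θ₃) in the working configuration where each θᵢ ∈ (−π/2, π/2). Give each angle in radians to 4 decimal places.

θ₁ = 0.6108, θ₂ = -0.0873, θ₃ = 0.6108

arm 1 (φ=0.0°): x'=-0.0564, y'=0.0977
  A=0.1564, B=-0.4267, C=(l²−L²−A²−y'²−z²)/(2L)=-0.1166
  θ1 = atan2(B,A) + arccos(C/0.4545) = 0.6108
φ2=120.0° → target in arm frame (0.1128, 0.0000)
  A=-0.0128, B=-0.4267, C=(l²−L²−A²−y'²−z²)/(2L)=0.0244
  γ=atan2(-0.4267,-0.0128)=-1.6008;  ψ=arccos(0.0572)=1.5135;  θ2=γ+ψ≈-0.0873
rotate P by −φ3: (-0.0564, -0.0977, -0.4267)
  A=0.1564, B=-0.4267, C=(l²−L²−A²−y'²−z²)/(2L)=-0.1166
  √(A²+B²)=0.4545;  θ3 = -1.2194+1.8302 ≈ 0.6108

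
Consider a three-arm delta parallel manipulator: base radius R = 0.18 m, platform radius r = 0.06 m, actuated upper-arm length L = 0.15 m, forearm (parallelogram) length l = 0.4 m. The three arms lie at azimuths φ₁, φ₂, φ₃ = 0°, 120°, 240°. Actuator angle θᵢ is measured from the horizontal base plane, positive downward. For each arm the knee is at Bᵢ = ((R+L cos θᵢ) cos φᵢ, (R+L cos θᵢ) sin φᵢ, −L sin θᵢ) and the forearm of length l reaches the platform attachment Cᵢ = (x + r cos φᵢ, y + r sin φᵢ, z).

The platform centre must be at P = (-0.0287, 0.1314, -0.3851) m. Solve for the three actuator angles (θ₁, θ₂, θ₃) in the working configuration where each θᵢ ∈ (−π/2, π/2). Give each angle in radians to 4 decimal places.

rotate P by −φ1: (-0.0287, 0.1314, -0.3851)
  e−x'=0.1487;  (l²−L²−(e−x')²−y'²−z²)/2L = -0.1673
  θ1 = atan2(B,A) + arccos(C/0.4128) = 0.7857
φ2=120.0° → target in arm frame (0.1281, -0.0408)
  A=-0.0081, B=-0.3851, C=(l²−L²−A²−y'²−z²)/(2L)=-0.0418
  √(A²+B²)=0.3852;  θ2 = -1.5919+1.6795 ≈ 0.0876
rotate P by −φ3: (-0.0994, -0.0906, -0.3851)
  e−x'=0.2194;  (l²−L²−(e−x')²−y'²−z²)/2L = -0.2239
  √(A²+B²)=0.4432;  θ3 = -1.0528+2.1003 ≈ 1.0474

θ₁ = 0.7857, θ₂ = 0.0876, θ₃ = 1.0474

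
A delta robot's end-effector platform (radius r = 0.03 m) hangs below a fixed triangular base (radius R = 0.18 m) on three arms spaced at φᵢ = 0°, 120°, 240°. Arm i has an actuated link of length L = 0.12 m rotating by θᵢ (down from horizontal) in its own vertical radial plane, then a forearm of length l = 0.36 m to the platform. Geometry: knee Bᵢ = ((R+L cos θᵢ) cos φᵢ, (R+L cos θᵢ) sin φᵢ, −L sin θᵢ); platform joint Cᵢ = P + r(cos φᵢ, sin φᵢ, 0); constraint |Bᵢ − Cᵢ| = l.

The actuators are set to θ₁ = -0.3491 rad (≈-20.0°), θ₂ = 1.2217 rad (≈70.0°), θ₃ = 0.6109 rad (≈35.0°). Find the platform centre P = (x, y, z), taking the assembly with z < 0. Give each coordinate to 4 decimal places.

(0.1221, -0.0645, -0.2840)

arm 1 at φ=0.0°: e+L cos θ1 = 0.2628;  S1 = (0.2628, 0.0000, 0.0410)
arm 2 at φ=120.0°: e+L cos θ2 = 0.1910;  S2 = (-0.0955, 0.1655, -0.1128)
arm 3 at φ=240.0°: e+L cos θ3 = 0.2483;  S3 = (-0.1241, -0.2150, -0.0688)
subtract pairs → two planes through P
plane₁₂: -0.7166x+0.3309y+-0.3076z = -0.0215
det = 0.5642;  x = 0.0189+-0.3634z,  y = -0.0240+0.1428z
quadratic in z: (1.1524)z²+(0.0882)z+(-0.0679)=0, √Δ=0.5663 → z ∈ {-0.2840, 0.2074}; z = -0.2840 (taking z<0)
x = 0.1221, y = -0.0645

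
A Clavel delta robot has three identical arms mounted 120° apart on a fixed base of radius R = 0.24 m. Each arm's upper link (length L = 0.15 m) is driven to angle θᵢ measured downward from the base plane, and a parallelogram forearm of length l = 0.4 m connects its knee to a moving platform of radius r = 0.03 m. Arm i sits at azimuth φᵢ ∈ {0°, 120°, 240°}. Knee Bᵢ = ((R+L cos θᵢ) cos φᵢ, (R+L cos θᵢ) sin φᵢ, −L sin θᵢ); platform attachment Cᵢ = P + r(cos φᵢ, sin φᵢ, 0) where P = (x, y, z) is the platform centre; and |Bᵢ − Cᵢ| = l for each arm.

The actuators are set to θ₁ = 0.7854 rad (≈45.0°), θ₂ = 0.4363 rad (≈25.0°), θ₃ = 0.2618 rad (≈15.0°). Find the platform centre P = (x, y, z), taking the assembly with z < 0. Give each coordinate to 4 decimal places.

(-0.0455, -0.0140, -0.2766)

φ1=0.0°: virtual centre (0.3161, 0.0000, -0.1061), radius l
O2 = (0.3459·cos120.0°, 0.3459·sin120.0°, -0.0634) = (-0.1730, 0.2996, -0.0634)
φ3=240.0°: virtual centre (-0.1774, -0.3073, -0.0388), radius l
eliminate P² terms by subtracting sphere 1 from 2 and 3
plane₁₂: -0.9781x+0.5992y+0.0854z = 0.0126
Cramer: x(z) = -0.0147+0.1116z;  y(z) = -0.0030+0.0397z
sphere 1 gives Az²+Bz+C=0 with A=1.0140, B=0.1381, C=-0.0394;  B²−4AC=0.1787;  roots -0.2766, 0.1404;  negative root z = -0.2766
x = -0.0455, y = -0.0140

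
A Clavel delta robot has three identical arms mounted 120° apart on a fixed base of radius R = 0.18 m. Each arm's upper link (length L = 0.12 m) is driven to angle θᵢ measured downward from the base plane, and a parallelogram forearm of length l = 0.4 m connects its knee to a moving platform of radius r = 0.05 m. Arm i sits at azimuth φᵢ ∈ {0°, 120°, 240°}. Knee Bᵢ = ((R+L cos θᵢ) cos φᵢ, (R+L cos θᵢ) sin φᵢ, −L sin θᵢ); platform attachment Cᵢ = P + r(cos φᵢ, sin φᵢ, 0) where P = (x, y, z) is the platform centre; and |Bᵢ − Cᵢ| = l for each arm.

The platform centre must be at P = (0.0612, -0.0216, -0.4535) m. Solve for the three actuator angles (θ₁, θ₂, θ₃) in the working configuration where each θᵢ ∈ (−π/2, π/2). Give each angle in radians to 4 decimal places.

θ₁ = 0.7851, θ₂ = 1.3090, θ₃ = 1.1347

φ1=0.0° → target in arm frame (0.0612, -0.0216)
  A cos θ + B sin θ = C:  0.0688·cos θ + -0.4535·sin θ = -0.2719
  θ1 = atan2(B,A) + arccos(C/0.4587) = 0.7851
rotate P by −φ2: (-0.0493, -0.0422, -0.4535)
  e−x'=0.1793;  (l²−L²−(e−x')²−y'²−z²)/2L = -0.3916
  γ=atan2(-0.4535,0.1793)=-1.1943;  ψ=arccos(-0.8031)=2.5033;  θ2=γ+ψ≈1.3090
arm 3 (φ=240.0°): x'=-0.0119, y'=0.0638
  A=0.1419, B=-0.4535, C=(l²−L²−A²−y'²−z²)/(2L)=-0.3511
  √(A²+B²)=0.4752;  θ3 = -1.2676+2.4022 ≈ 1.1347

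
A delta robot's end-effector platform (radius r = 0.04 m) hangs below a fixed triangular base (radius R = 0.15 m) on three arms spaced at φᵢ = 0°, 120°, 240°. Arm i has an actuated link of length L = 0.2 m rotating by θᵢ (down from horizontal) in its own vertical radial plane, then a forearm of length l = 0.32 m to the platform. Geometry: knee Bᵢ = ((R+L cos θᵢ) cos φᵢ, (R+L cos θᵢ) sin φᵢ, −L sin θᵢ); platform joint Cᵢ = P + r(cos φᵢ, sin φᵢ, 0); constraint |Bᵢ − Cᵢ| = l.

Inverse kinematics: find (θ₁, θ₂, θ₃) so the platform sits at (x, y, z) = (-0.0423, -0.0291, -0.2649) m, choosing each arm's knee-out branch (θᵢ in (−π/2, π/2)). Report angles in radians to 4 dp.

θ₁ = 0.7851, θ₂ = 0.6108, θ₃ = 0.3490

rotate P by −φ1: (-0.0423, -0.0291, -0.2649)
  e−x'=0.1523;  (l²−L²−(e−x')²−y'²−z²)/2L = -0.0795
  √(A²+B²)=0.3056;  θ1 = -1.0490+1.8341 ≈ 0.7851
φ2=120.0° → target in arm frame (-0.0041, 0.0512)
  e−x'=0.1141;  (l²−L²−(e−x')²−y'²−z²)/2L = -0.0585
  θ2 = atan2(B,A) + arccos(C/0.2884) = 0.6108
φ3=240.0° → target in arm frame (0.0464, -0.0221)
  A cos θ + B sin θ = C:  0.0636·cos θ + -0.2649·sin θ = -0.0308
  θ3 = atan2(B,A) + arccos(C/0.2724) = 0.3490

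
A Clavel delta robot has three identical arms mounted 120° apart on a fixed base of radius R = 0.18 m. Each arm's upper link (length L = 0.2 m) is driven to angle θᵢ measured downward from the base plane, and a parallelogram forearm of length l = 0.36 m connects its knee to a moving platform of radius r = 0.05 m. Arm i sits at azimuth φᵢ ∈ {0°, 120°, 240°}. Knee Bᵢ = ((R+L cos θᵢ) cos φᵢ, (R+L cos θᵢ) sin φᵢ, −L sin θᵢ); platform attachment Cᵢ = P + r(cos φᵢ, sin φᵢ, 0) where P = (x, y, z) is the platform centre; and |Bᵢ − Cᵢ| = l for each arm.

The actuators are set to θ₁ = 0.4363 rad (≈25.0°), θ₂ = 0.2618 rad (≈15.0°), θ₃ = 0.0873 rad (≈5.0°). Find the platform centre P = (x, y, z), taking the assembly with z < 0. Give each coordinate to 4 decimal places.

(-0.0261, -0.0140, -0.2095)

φ1=0.0°: virtual centre (0.3113, 0.0000, -0.0845), radius l
φ2=120.0°: virtual centre (-0.1616, 0.2799, -0.0518), radius l
arm 3 at φ=240.0°: (R−r)+L cos θ3 = 0.3292;  S3 = (-0.1646, -0.2851, -0.0174)
subtract pairs → two planes through P
[-0.9457 0.5598 0.0655]·P = 0.0031;  [-0.9518 -0.5703 0.1342]·P = 0.0047
Cramer: x(z) = -0.0041+0.1049z;  y(z) = -0.0014+0.0602z
sphere 1 gives Az²+Bz+C=0 with A=1.0146, B=0.1027, C=-0.0230;  B²−4AC=0.1039;  roots -0.2095, 0.1082;  negative root z = -0.2095
x = -0.0261, y = -0.0140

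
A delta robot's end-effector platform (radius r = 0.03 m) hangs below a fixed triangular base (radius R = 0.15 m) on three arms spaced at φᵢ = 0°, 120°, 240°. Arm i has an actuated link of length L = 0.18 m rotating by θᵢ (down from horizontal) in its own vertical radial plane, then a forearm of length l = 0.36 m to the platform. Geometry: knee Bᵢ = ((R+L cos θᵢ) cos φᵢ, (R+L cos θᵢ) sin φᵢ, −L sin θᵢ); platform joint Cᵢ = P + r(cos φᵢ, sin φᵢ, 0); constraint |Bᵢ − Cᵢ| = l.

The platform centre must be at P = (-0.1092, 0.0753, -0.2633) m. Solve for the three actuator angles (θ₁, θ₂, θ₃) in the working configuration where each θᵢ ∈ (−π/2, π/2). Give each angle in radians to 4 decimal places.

θ₁ = 0.9600, θ₂ = -0.2622, θ₃ = 0.5236

rotate P by −φ1: (-0.1092, 0.0753, -0.2633)
  A cos θ + B sin θ = C:  0.2292·cos θ + -0.2633·sin θ = -0.0842
  √(A²+B²)=0.3491;  θ1 = -0.8545+1.8145 ≈ 0.9600
rotate P by −φ2: (0.1198, 0.0569, -0.2633)
  A cos θ + B sin θ = C:  0.0002·cos θ + -0.2633·sin θ = 0.0684
  θ2 = atan2(B,A) + arccos(C/0.2633) = -0.2622
arm 3 (φ=240.0°): x'=-0.0106, y'=-0.1322
  A=0.1306, B=-0.2633, C=(l²−L²−A²−y'²−z²)/(2L)=-0.0185
  θ3 = atan2(B,A) + arccos(C/0.2939) = 0.5236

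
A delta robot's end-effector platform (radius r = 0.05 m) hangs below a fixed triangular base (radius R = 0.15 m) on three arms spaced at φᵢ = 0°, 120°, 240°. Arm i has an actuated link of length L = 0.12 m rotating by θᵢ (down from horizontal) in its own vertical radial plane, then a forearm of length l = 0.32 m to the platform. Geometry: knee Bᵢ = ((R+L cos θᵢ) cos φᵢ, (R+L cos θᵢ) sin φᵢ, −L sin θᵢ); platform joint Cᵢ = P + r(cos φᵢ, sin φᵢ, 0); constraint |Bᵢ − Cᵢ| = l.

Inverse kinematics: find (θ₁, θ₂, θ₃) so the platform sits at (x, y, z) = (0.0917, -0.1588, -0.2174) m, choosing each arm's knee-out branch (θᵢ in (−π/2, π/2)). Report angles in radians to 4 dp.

rotate P by −φ1: (0.0917, -0.1588, -0.2174)
  e−x'=0.0083;  (l²−L²−(e−x')²−y'²−z²)/2L = 0.0644
  γ=atan2(-0.2174,0.0083)=-1.5326;  ψ=arccos(0.2959)=1.2704;  θ1=γ+ψ≈-0.2623
φ2=120.0° → target in arm frame (-0.1834, 0.0000)
  A cos θ + B sin θ = C:  0.2834·cos θ + -0.2174·sin θ = -0.1649
  γ=atan2(-0.2174,0.2834)=-0.6544;  ψ=arccos(-0.4616)=2.0505;  θ2=γ+ψ≈1.3961
φ3=240.0° → target in arm frame (0.0917, 0.1588)
  e−x'=0.0083;  (l²−L²−(e−x')²−y'²−z²)/2L = 0.0644
  θ3 = atan2(B,A) + arccos(C/0.2176) = -0.2620

θ₁ = -0.2623, θ₂ = 1.3961, θ₃ = -0.2620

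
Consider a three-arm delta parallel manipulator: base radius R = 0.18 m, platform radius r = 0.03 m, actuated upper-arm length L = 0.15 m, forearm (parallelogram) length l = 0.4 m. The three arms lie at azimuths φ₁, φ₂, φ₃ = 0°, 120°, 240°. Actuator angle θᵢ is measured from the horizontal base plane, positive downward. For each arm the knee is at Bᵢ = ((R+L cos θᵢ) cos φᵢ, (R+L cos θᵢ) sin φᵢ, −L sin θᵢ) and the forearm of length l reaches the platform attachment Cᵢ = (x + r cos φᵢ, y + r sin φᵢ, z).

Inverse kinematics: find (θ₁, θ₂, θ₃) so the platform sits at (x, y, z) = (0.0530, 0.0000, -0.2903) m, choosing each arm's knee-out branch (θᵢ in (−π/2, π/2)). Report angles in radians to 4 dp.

θ₁ = -0.1750, θ₂ = 0.3491, θ₃ = 0.3491

rotate P by −φ1: (0.0530, 0.0000, -0.2903)
  e−x'=0.0970;  (l²−L²−(e−x')²−y'²−z²)/2L = 0.1461
  θ1 = atan2(B,A) + arccos(C/0.3061) = -0.1750
arm 2 (φ=120.0°): x'=-0.0265, y'=-0.0459
  A cos θ + B sin θ = C:  0.1765·cos θ + -0.2903·sin θ = 0.0666
  θ2 = atan2(B,A) + arccos(C/0.3397) = 0.3491
rotate P by −φ3: (-0.0265, 0.0459, -0.2903)
  A=0.1765, B=-0.2903, C=(l²−L²−A²−y'²−z²)/(2L)=0.0666
  √(A²+B²)=0.3397;  θ3 = -1.0245+1.3736 ≈ 0.3491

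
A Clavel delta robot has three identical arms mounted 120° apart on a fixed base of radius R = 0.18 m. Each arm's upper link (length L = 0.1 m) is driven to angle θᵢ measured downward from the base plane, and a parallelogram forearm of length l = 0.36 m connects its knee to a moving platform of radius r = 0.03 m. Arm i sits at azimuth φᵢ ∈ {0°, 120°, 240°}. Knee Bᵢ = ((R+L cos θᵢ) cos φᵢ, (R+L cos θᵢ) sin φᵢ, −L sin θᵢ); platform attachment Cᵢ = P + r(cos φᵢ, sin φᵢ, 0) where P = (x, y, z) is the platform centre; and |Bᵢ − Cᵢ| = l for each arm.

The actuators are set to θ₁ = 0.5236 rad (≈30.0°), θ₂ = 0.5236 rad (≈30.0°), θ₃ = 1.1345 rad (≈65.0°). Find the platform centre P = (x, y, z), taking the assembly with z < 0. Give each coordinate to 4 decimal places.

(0.0330, 0.0572, -0.3414)

φ1=0.0°: virtual centre (0.2366, 0.0000, -0.0500), radius l
O2 = (0.2366·cos120.0°, 0.2366·sin120.0°, -0.0500) = (-0.1183, 0.2049, -0.0500)
φ3=240.0°: virtual centre (-0.0961, -0.1665, -0.0906), radius l
eliminate P² terms by subtracting sphere 1 from 2 and 3
[-0.7098 0.4098 0.0000]·P = 0.0000;  [-0.6655 -0.3330 -0.0813]·P = -0.0133
Cramer: x(z) = 0.0107-0.0654z;  y(z) = 0.0185-0.1133z
sphere 1 gives Az²+Bz+C=0 with A=1.0171, B=0.1254, C=-0.0757;  B²−4AC=0.3238;  roots -0.3414, 0.2181;  negative root z = -0.3414
x = 0.0330, y = 0.0572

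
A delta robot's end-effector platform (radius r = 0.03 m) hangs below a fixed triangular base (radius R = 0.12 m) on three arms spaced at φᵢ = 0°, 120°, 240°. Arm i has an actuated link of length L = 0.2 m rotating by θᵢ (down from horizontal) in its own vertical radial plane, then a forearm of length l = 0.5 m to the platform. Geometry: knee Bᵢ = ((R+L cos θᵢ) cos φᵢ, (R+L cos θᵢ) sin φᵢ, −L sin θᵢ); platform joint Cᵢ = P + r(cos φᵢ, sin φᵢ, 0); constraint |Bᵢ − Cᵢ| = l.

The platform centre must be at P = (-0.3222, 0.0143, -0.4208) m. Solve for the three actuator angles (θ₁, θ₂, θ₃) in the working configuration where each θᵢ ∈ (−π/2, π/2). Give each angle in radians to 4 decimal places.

θ₁ = 1.3965, θ₂ = 0.0874, θ₃ = 0.1749

φ1=0.0° → target in arm frame (-0.3222, 0.0143)
  e−x'=0.4122;  (l²−L²−(e−x')²−y'²−z²)/2L = -0.3430
  θ1 = atan2(B,A) + arccos(C/0.5891) = 1.3965
rotate P by −φ2: (0.1735, 0.2719, -0.4208)
  e−x'=-0.0835;  (l²−L²−(e−x')²−y'²−z²)/2L = -0.1199
  √(A²+B²)=0.4290;  θ2 = -1.7666+1.8541 ≈ 0.0874
arm 3 (φ=240.0°): x'=0.1487, y'=-0.2862
  e−x'=-0.0587;  (l²−L²−(e−x')²−y'²−z²)/2L = -0.1311
  θ3 = atan2(B,A) + arccos(C/0.4249) = 0.1749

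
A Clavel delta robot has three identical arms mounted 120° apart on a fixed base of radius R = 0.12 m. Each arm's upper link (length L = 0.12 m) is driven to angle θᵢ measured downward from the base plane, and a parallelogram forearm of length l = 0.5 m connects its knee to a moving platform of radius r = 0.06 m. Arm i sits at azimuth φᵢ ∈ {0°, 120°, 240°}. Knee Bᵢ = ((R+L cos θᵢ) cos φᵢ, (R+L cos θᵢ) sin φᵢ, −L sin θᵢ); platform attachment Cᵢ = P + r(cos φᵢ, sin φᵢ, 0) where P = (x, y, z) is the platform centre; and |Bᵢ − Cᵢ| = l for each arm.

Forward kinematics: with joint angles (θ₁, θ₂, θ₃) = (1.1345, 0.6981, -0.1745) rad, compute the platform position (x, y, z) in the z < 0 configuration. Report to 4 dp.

(-0.2022, -0.1560, -0.4662)

φ1=0.0°: virtual centre (0.1107, 0.0000, -0.1088), radius l
arm 2 at φ=120.0°: (R−r)+L cos θ2 = 0.1519;  S2 = (-0.0760, 0.1316, -0.0771)
φ3=240.0°: virtual centre (-0.0891, -0.1543, 0.0208), radius l
subtract pairs → two planes through P
plane₁₂: -0.3733x+0.2631y+0.0633z = 0.0049
Cramer: x(z) = -0.0166+0.3981z;  y(z) = -0.0047+0.3244z
into |P−S₁|² = l²: 1.2637z² + 0.1131z + -0.2219 = 0;  Δ = 1.1347;  z = -0.4662 or 0.3767 → z<0 root = -0.4662
x = -0.2022, y = -0.1560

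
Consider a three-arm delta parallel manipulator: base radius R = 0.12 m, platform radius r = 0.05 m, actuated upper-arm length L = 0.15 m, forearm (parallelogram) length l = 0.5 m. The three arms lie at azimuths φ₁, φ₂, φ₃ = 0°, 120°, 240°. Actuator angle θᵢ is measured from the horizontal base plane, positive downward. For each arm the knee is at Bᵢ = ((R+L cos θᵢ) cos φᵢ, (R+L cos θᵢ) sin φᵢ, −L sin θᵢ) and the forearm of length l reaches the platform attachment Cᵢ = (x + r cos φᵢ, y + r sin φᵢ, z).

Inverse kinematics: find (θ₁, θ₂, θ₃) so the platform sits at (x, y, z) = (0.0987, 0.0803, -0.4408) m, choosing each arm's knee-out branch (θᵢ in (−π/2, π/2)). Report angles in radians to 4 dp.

θ₁ = -0.2619, θ₂ = 0.0001, θ₃ = 0.4364

arm 1 (φ=0.0°): x'=0.0987, y'=0.0803
  A cos θ + B sin θ = C:  -0.0287·cos θ + -0.4408·sin θ = 0.0864
  γ=atan2(-0.4408,-0.0287)=-1.6358;  ψ=arccos(0.1956)=1.3739;  θ1=γ+ψ≈-0.2619
arm 2 (φ=120.0°): x'=0.0202, y'=-0.1256
  A cos θ + B sin θ = C:  0.0498·cos θ + -0.4408·sin θ = 0.0498
  θ2 = atan2(B,A) + arccos(C/0.4436) = 0.0001
arm 3 (φ=240.0°): x'=-0.1189, y'=0.0453
  e−x'=0.1889;  (l²−L²−(e−x')²−y'²−z²)/2L = -0.0151
  γ=atan2(-0.4408,0.1889)=-1.1659;  ψ=arccos(-0.0316)=1.6024;  θ3=γ+ψ≈0.4364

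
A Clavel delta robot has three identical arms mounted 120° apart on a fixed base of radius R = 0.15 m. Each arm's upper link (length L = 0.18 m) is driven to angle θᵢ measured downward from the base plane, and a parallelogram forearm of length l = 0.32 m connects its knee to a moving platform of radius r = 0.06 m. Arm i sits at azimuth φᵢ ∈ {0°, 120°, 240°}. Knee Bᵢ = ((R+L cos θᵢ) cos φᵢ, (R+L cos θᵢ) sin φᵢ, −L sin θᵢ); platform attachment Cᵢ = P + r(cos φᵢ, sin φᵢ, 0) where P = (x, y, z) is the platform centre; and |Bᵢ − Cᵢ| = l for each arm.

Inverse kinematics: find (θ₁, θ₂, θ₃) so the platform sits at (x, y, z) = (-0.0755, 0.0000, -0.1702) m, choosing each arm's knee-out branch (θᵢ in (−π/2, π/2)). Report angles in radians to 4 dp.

θ₁ = 0.6111, θ₂ = -0.2618, θ₃ = -0.2618

rotate P by −φ1: (-0.0755, 0.0000, -0.1702)
  A=0.1655, B=-0.1702, C=(l²−L²−A²−y'²−z²)/(2L)=0.0379
  θ1 = atan2(B,A) + arccos(C/0.2374) = 0.6111
φ2=120.0° → target in arm frame (0.0377, 0.0654)
  A cos θ + B sin θ = C:  0.0523·cos θ + -0.1702·sin θ = 0.0945
  γ=atan2(-0.1702,0.0523)=-1.2729;  ψ=arccos(0.5309)=1.0112;  θ2=γ+ψ≈-0.2618
arm 3 (φ=240.0°): x'=0.0378, y'=-0.0654
  e−x'=0.0522;  (l²−L²−(e−x')²−y'²−z²)/2L = 0.0945
  γ=atan2(-0.1702,0.0522)=-1.2729;  ψ=arccos(0.5309)=1.0112;  θ3=γ+ψ≈-0.2618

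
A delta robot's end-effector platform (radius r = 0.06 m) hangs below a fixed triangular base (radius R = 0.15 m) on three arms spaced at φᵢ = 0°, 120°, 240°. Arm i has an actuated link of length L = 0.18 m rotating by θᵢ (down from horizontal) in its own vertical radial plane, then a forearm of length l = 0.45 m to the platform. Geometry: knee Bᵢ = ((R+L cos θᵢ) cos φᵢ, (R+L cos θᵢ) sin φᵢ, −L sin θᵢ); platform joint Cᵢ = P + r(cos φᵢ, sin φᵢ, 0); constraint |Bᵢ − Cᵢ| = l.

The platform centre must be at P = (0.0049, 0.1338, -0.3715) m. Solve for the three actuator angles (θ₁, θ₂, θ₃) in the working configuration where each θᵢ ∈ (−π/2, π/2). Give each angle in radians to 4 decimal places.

φ1=0.0° → target in arm frame (0.0049, 0.1338)
  A=0.0851, B=-0.3715, C=(l²−L²−A²−y'²−z²)/(2L)=0.0193
  √(A²+B²)=0.3811;  θ1 = -1.3456+1.5202 ≈ 0.1746
φ2=120.0° → target in arm frame (0.1134, -0.0711)
  A=-0.0234, B=-0.3715, C=(l²−L²−A²−y'²−z²)/(2L)=0.0735
  √(A²+B²)=0.3722;  θ2 = -1.6338+1.3719 ≈ -0.2619
arm 3 (φ=240.0°): x'=-0.1183, y'=-0.0627
  e−x'=0.2083;  (l²−L²−(e−x')²−y'²−z²)/2L = -0.0423
  γ=atan2(-0.3715,0.2083)=-1.0597;  ψ=arccos(-0.0994)=1.6703;  θ3=γ+ψ≈0.6106

θ₁ = 0.1746, θ₂ = -0.2619, θ₃ = 0.6106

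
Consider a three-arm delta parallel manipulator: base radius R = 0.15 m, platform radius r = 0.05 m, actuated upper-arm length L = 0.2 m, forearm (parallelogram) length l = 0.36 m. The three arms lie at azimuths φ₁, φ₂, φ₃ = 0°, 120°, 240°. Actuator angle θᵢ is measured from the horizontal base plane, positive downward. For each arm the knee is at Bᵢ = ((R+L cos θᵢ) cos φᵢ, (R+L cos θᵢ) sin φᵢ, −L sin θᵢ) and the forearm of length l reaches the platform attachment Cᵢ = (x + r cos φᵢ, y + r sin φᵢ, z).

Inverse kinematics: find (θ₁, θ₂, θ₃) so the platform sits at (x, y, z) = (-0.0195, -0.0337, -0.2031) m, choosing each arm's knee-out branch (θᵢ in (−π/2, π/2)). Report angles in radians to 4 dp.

arm 1 (φ=0.0°): x'=-0.0195, y'=-0.0337
  A=0.1195, B=-0.2031, C=(l²−L²−A²−y'²−z²)/(2L)=0.0823
  θ1 = atan2(B,A) + arccos(C/0.2356) = 0.1749
rotate P by −φ2: (-0.0194, 0.0337, -0.2031)
  A=0.1194, B=-0.2031, C=(l²−L²−A²−y'²−z²)/(2L)=0.0824
  θ2 = atan2(B,A) + arccos(C/0.2356) = 0.1745
rotate P by −φ3: (0.0389, 0.0000, -0.2031)
  A cos θ + B sin θ = C:  0.0611·cos θ + -0.2031·sin θ = 0.1116
  γ=atan2(-0.2031,0.0611)=-1.2787;  ψ=arccos(0.5260)=1.0169;  θ3=γ+ψ≈-0.2618

θ₁ = 0.1749, θ₂ = 0.1745, θ₃ = -0.2618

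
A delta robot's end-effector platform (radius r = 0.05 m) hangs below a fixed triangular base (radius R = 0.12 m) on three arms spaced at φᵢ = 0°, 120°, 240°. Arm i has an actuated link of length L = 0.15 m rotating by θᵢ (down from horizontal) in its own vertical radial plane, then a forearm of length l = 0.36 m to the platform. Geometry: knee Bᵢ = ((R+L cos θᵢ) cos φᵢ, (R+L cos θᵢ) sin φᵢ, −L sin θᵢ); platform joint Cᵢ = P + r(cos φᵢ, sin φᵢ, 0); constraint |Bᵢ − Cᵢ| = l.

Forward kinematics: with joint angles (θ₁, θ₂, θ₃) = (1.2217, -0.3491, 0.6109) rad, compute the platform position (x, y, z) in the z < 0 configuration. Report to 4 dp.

arm 1 at φ=0.0°: (R−r)+L cos θ1 = 0.1213;  O1 = (0.1213, 0.0000, -0.1410)
O2 = (0.2110·cos120.0°, 0.2110·sin120.0°, 0.0513) = (-0.1055, 0.1827, 0.0513)
φ3=240.0°: virtual centre (-0.0964, -0.1670, -0.0860), radius l
eliminate P² terms by subtracting sphere 1 from 2 and 3
[-0.4536 0.3654 0.3845]·P = 0.0126;  [-0.4355 -0.3341 0.1098]·P = 0.0100
det = 0.3106;  x = -0.0253+0.5427z,  y = 0.0030+-0.3787z
quadratic in z: (1.4379)z²+(0.1206)z+(-0.0882)=0, √Δ=0.7225 → z ∈ {-0.2932, 0.2093}; z = -0.2932 (taking z<0)
x = -0.1844, y = 0.1140

(-0.1844, 0.1140, -0.2932)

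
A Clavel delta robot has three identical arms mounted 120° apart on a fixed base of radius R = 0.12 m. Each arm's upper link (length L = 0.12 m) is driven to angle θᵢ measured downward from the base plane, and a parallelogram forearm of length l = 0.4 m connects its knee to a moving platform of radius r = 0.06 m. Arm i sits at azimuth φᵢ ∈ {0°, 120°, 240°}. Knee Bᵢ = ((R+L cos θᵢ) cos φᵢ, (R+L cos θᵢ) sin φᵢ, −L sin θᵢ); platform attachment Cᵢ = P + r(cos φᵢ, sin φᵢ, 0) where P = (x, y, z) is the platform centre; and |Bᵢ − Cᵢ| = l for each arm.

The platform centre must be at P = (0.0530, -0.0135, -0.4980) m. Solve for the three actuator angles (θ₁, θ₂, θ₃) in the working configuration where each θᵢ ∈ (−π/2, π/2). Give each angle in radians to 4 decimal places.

θ₁ = 1.0467, θ₂ = 1.3955, θ₃ = 1.3084

arm 1 (φ=0.0°): x'=0.0530, y'=-0.0135
  A=0.0070, B=-0.4980, C=(l²−L²−A²−y'²−z²)/(2L)=-0.4276
  γ=atan2(-0.4980,0.0070)=-1.5567;  ψ=arccos(-0.8586)=2.6034;  θ1=γ+ψ≈1.0467
φ2=120.0° → target in arm frame (-0.0382, -0.0391)
  A=0.0982, B=-0.4980, C=(l²−L²−A²−y'²−z²)/(2L)=-0.4732
  √(A²+B²)=0.5076;  θ2 = -1.3761+2.7716 ≈ 1.3955
arm 3 (φ=240.0°): x'=-0.0148, y'=0.0526
  A=0.0748, B=-0.4980, C=(l²−L²−A²−y'²−z²)/(2L)=-0.4616
  θ3 = atan2(B,A) + arccos(C/0.5036) = 1.3084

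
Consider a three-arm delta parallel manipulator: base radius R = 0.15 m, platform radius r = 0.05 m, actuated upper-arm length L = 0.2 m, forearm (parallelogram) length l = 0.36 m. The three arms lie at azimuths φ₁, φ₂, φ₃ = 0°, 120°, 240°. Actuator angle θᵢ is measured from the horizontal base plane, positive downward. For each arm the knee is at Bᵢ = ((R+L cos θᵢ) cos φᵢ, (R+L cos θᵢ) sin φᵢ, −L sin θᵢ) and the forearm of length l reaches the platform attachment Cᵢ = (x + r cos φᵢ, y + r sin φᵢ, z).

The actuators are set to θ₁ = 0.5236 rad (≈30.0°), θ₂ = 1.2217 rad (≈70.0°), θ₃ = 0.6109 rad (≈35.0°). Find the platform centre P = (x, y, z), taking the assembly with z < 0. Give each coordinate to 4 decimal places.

centre 1 = (0.2732·cos0.0°, 0.2732·sin0.0°, -0.1000) = (0.2732, 0.0000, -0.1000)
arm 2 at φ=120.0°: ρ2 = 0.1684;  centre 2 = (-0.0842, 0.1458, -0.1879)
centre 3 = (0.2638·cos240.0°, 0.2638·sin240.0°, -0.1147) = (-0.1319, -0.2285, -0.1147)
eliminate P² terms by subtracting sphere 1 from 2 and 3
linear system: -0.7148x+0.2917y = -0.0210−-0.1759z; -0.8102x+-0.4570y = -0.0019−-0.0294z
Cramer: x(z) = 0.0180-0.1580z;  y(z) = -0.0278+0.2157z
into |P−centre ₁|² = l²: 1.0715z² + 0.2687z + -0.0537 = 0;  Δ = 0.3023;  z = -0.3819 or 0.1312 → z<0 root = -0.3819
x = 0.0783, y = -0.1102

(0.0783, -0.1102, -0.3819)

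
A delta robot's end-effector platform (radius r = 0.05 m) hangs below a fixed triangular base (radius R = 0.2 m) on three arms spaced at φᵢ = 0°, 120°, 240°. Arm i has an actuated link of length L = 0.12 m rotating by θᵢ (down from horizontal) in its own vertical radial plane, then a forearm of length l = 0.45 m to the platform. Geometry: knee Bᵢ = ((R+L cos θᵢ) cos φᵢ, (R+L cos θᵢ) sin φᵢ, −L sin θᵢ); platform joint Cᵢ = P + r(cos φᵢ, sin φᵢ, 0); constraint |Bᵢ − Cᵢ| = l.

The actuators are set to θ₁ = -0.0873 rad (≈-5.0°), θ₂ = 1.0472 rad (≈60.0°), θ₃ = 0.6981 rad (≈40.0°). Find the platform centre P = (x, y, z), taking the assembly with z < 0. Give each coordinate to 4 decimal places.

(0.1281, -0.0458, -0.4143)

φ1=0.0°: virtual centre (0.2695, 0.0000, 0.0105), radius l
arm 2 at φ=120.0°: ρ2 = 0.2100;  S2 = (-0.1050, 0.1819, -0.1039)
S3 = (0.2419·cos240.0°, 0.2419·sin240.0°, -0.0771) = (-0.1210, -0.2095, -0.0771)
|S₂|²−|S₁|² = -0.0179;  |S₃|²−|S₁|² = -0.0083
plane₁₂: -0.7491x+0.3637y+-0.2288z = -0.0179
det = 0.5980;  x = 0.0176+-0.2669z,  y = -0.0130+0.0793z
quadratic in z: (1.0775)z²+(0.1115)z+(-0.1387)=0, √Δ=0.7813 → z ∈ {-0.4143, 0.3108}; z = -0.4143 (taking z<0)
x = 0.1281, y = -0.0458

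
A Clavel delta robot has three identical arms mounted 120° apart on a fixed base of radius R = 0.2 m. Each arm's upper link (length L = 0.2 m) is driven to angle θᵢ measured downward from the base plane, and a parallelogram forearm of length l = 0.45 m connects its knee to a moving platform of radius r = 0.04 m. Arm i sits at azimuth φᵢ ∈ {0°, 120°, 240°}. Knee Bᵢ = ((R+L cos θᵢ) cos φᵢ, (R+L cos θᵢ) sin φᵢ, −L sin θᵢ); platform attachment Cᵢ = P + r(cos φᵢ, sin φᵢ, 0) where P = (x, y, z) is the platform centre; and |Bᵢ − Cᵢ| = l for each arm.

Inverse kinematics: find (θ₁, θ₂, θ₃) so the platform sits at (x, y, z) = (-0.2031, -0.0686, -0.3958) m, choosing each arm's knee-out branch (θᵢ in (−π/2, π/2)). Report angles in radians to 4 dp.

φ1=0.0° → target in arm frame (-0.2031, -0.0686)
  A=0.3631, B=-0.3958, C=(l²−L²−A²−y'²−z²)/(2L)=-0.3268
  θ1 = atan2(B,A) + arccos(C/0.5371) = 1.3963
rotate P by −φ2: (0.0421, 0.2102, -0.3958)
  A cos θ + B sin θ = C:  0.1179·cos θ + -0.3958·sin θ = -0.1306
  √(A²+B²)=0.4130;  θ2 = -1.2814+1.8925 ≈ 0.6111
arm 3 (φ=240.0°): x'=0.1610, y'=-0.1416
  A=-0.0010, B=-0.3958, C=(l²−L²−A²−y'²−z²)/(2L)=-0.0355
  √(A²+B²)=0.3958;  θ3 = -1.5732+1.6606 ≈ 0.0874

θ₁ = 1.3963, θ₂ = 0.6111, θ₃ = 0.0874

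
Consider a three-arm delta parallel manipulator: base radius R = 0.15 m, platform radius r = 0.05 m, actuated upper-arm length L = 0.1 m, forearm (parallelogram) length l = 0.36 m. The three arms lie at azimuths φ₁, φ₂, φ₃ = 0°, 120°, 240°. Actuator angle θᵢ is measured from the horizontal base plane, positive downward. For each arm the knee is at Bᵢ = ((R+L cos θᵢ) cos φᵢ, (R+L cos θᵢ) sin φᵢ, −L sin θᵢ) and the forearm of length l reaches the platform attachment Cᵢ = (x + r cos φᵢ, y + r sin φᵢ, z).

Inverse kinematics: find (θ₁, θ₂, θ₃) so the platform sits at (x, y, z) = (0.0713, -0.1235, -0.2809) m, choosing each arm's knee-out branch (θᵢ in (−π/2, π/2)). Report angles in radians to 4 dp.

θ₁ = -0.3493, θ₂ = 0.9595, θ₃ = -0.3493

arm 1 (φ=0.0°): x'=0.0713, y'=-0.1235
  e−x'=0.0287;  (l²−L²−(e−x')²−y'²−z²)/2L = 0.1231
  √(A²+B²)=0.2824;  θ1 = -1.4690+1.1197 ≈ -0.3493
arm 2 (φ=120.0°): x'=-0.1426, y'=0.0000
  e−x'=0.2426;  (l²−L²−(e−x')²−y'²−z²)/2L = -0.0908
  γ=atan2(-0.2809,0.2426)=-0.8584;  ψ=arccos(-0.2447)=1.8180;  θ2=γ+ψ≈0.9595
arm 3 (φ=240.0°): x'=0.0713, y'=0.1235
  A cos θ + B sin θ = C:  0.0287·cos θ + -0.2809·sin θ = 0.1231
  √(A²+B²)=0.2824;  θ3 = -1.4690+1.1197 ≈ -0.3493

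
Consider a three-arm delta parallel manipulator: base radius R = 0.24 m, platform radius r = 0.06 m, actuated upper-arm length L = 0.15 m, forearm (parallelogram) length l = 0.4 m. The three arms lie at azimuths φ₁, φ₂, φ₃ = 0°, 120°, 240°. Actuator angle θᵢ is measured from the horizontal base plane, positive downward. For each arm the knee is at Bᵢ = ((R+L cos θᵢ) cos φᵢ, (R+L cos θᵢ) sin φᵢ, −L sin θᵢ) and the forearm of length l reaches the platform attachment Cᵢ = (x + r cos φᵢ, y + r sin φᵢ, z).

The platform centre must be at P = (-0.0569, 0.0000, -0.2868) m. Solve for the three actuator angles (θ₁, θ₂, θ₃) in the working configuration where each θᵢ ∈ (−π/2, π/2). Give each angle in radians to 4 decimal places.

φ1=0.0° → target in arm frame (-0.0569, 0.0000)
  A cos θ + B sin θ = C:  0.2369·cos θ + -0.2868·sin θ = -0.0029
  √(A²+B²)=0.3720;  θ1 = -0.8804+1.5786 ≈ 0.6982
rotate P by −φ2: (0.0284, 0.0493, -0.2868)
  e−x'=0.1516;  (l²−L²−(e−x')²−y'²−z²)/2L = 0.0995
  γ=atan2(-0.2868,0.1516)=-1.0847;  ψ=arccos(0.3067)=1.2590;  θ2=γ+ψ≈0.1744
rotate P by −φ3: (0.0285, -0.0493, -0.2868)
  A cos θ + B sin θ = C:  0.1515·cos θ + -0.2868·sin θ = 0.0995
  γ=atan2(-0.2868,0.1515)=-1.0847;  ψ=arccos(0.3067)=1.2590;  θ3=γ+ψ≈0.1744

θ₁ = 0.6982, θ₂ = 0.1744, θ₃ = 0.1744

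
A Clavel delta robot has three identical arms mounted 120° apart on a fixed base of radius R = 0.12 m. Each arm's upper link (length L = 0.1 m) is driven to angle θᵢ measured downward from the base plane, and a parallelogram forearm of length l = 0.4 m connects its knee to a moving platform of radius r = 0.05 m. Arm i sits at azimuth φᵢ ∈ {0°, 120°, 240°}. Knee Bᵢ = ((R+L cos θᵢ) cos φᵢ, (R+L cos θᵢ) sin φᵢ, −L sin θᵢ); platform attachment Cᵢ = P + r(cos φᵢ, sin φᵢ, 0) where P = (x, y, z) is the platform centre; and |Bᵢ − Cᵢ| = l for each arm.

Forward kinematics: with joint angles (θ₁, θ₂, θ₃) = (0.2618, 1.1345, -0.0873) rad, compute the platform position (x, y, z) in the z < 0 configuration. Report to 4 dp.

O1 = (0.1666·cos0.0°, 0.1666·sin0.0°, -0.0259) = (0.1666, 0.0000, -0.0259)
O2 = (0.1123·cos120.0°, 0.1123·sin120.0°, -0.0906) = (-0.0561, 0.0972, -0.0906)
arm 3 at φ=240.0°: ρ3 = 0.1696;  O3 = (-0.0848, -0.1469, 0.0087)
eliminate P² terms by subtracting sphere 1 from 2 and 3
linear system: -0.4454x+0.1944y = -0.0076−-0.1295z; -0.5028x+-0.2938y = 0.0004−0.0692z
Cramer: x(z) = 0.0094-0.1076z;  y(z) = -0.0176+0.4196z
quadratic in z: (1.1877)z²+(0.0708)z+(-0.1343)=0, √Δ=0.8019 → z ∈ {-0.3674, 0.3078}; z = -0.3674 (taking z<0)
x = 0.0489, y = -0.1717

(0.0489, -0.1717, -0.3674)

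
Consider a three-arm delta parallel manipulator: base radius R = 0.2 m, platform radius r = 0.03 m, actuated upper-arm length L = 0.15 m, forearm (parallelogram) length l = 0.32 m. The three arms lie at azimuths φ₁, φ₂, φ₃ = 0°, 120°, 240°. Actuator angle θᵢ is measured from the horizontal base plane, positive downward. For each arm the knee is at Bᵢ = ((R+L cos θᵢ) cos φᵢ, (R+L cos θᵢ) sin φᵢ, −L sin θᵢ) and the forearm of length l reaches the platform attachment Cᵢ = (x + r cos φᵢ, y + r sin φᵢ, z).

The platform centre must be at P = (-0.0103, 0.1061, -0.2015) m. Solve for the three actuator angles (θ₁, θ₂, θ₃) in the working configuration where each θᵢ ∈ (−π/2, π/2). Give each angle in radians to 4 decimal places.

θ₁ = 0.7850, θ₂ = -0.1740, θ₃ = 1.2217

rotate P by −φ1: (-0.0103, 0.1061, -0.2015)
  A=0.1803, B=-0.2015, C=(l²−L²−A²−y'²−z²)/(2L)=-0.0149
  γ=atan2(-0.2015,0.1803)=-0.8409;  ψ=arccos(-0.0551)=1.6259;  θ1=γ+ψ≈0.7850
φ2=120.0° → target in arm frame (0.0970, -0.0441)
  A=0.0730, B=-0.2015, C=(l²−L²−A²−y'²−z²)/(2L)=0.1068
  √(A²+B²)=0.2143;  θ2 = -1.2234+1.0493 ≈ -0.1740
rotate P by −φ3: (-0.0867, -0.0620, -0.2015)
  e−x'=0.2567;  (l²−L²−(e−x')²−y'²−z²)/2L = -0.1015
  √(A²+B²)=0.3264;  θ3 = -0.6654+1.8871 ≈ 1.2217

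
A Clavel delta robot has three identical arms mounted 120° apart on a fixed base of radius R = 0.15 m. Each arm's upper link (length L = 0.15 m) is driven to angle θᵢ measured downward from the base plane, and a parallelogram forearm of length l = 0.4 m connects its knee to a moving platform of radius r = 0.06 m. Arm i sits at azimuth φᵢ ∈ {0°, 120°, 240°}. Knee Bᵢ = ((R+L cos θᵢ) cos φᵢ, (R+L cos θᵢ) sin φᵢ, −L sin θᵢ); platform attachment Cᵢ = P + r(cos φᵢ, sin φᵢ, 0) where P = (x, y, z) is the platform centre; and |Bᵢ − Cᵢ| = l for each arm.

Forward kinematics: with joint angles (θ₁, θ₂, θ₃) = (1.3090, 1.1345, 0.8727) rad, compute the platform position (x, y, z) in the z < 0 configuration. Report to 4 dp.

(-0.0596, -0.0422, -0.4952)

S1 = (0.1288·cos0.0°, 0.1288·sin0.0°, -0.1449) = (0.1288, 0.0000, -0.1449)
φ2=120.0°: virtual centre (-0.0767, 0.1328, -0.1359), radius l
S3 = (0.1864·cos240.0°, 0.1864·sin240.0°, -0.1149) = (-0.0932, -0.1614, -0.1149)
subtract pairs → two planes through P
linear system: -0.4110x+0.2657y = 0.0044−0.0179z; -0.4441x+-0.3229y = 0.0104−0.0600z
Cramer: x(z) = -0.0167+0.0866z;  y(z) = -0.0092+0.0666z
sphere 1 gives Az²+Bz+C=0 with A=1.0119, B=0.2634, C=-0.1178;  B²−4AC=0.5460;  roots -0.4952, 0.2350;  negative root z = -0.4952
x = -0.0596, y = -0.0422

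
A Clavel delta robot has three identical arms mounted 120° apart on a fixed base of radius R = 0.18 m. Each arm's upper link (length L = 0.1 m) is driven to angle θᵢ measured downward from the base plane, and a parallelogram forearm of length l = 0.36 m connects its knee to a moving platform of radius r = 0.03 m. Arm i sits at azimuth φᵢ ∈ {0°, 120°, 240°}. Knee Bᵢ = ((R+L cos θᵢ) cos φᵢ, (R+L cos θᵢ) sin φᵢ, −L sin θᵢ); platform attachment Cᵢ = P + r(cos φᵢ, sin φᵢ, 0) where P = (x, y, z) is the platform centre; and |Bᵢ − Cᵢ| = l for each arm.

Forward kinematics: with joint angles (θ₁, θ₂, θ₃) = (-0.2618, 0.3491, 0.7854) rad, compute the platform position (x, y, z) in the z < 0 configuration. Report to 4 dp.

φ1=0.0°: virtual centre (0.2466, 0.0000, 0.0259), radius l
S2 = (0.2440·cos120.0°, 0.2440·sin120.0°, -0.0342) = (-0.1220, 0.2113, -0.0342)
φ3=240.0°: virtual centre (-0.1104, -0.1911, -0.0707), radius l
eliminate P² terms by subtracting sphere 1 from 2 and 3
linear system: -0.7372x+0.4226y = -0.0008−-0.1202z; -0.7139x+-0.3823y = -0.0078−-0.1932z
det = 0.5835;  x = 0.0061+-0.2186z,  y = 0.0088+-0.0970z
sphere 1 gives Az²+Bz+C=0 with A=1.0572, B=0.0517, C=-0.0710;  B²−4AC=0.3031;  roots -0.2848, 0.2359;  negative root z = -0.2848
x = 0.0684, y = 0.0365

(0.0684, 0.0365, -0.2848)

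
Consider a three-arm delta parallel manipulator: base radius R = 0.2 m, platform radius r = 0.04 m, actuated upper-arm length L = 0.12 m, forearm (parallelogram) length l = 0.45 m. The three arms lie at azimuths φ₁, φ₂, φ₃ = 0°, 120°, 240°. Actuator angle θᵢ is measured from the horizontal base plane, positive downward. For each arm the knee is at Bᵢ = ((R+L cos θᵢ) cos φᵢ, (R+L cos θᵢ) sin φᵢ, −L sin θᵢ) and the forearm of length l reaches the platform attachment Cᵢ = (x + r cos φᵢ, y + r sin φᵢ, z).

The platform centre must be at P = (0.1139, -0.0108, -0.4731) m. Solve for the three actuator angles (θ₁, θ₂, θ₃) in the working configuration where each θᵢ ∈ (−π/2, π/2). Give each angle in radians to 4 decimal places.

arm 1 (φ=0.0°): x'=0.1139, y'=-0.0108
  A cos θ + B sin θ = C:  0.0461·cos θ + -0.4731·sin θ = -0.1582
  θ1 = atan2(B,A) + arccos(C/0.4753) = 0.4364
rotate P by −φ2: (-0.0663, -0.0932, -0.4731)
  e−x'=0.2263;  (l²−L²−(e−x')²−y'²−z²)/2L = -0.3985
  √(A²+B²)=0.5244;  θ2 = -1.1246+2.4338 ≈ 1.3092
φ3=240.0° → target in arm frame (-0.0476, 0.1040)
  A cos θ + B sin θ = C:  0.2076·cos θ + -0.4731·sin θ = -0.3735
  θ3 = atan2(B,A) + arccos(C/0.5166) = 1.2216

θ₁ = 0.4364, θ₂ = 1.3092, θ₃ = 1.2216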